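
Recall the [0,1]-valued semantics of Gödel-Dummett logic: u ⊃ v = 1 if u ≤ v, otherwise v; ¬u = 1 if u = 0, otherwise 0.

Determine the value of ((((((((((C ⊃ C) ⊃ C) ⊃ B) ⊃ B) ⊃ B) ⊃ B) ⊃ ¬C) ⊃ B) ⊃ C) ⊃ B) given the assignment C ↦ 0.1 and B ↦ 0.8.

1.00

(C ⊃ C): 0.1 ≤ 0.1, so result = 1
((C ⊃ C) ⊃ C): 1 > 0.1, so result = 0.1
(((C ⊃ C) ⊃ C) ⊃ B): 0.1 ≤ 0.8, so result = 1
((((C ⊃ C) ⊃ C) ⊃ B) ⊃ B): 1 > 0.8, so result = 0.8
(((((C ⊃ C) ⊃ C) ⊃ B) ⊃ B) ⊃ B): 0.8 ≤ 0.8, so result = 1
((((((C ⊃ C) ⊃ C) ⊃ B) ⊃ B) ⊃ B) ⊃ B): 1 > 0.8, so result = 0.8
¬C: Gödel ¬ of 0.1 = 0 (operand ≠ 0)
(((((((C ⊃ C) ⊃ C) ⊃ B) ⊃ B) ⊃ B) ⊃ B) ⊃ ¬C): 0.8 > 0, so result = 0
((((((((C ⊃ C) ⊃ C) ⊃ B) ⊃ B) ⊃ B) ⊃ B) ⊃ ¬C) ⊃ B): 0 ≤ 0.8, so result = 1
(((((((((C ⊃ C) ⊃ C) ⊃ B) ⊃ B) ⊃ B) ⊃ B) ⊃ ¬C) ⊃ B) ⊃ C): 1 > 0.1, so result = 0.1
((((((((((C ⊃ C) ⊃ C) ⊃ B) ⊃ B) ⊃ B) ⊃ B) ⊃ ¬C) ⊃ B) ⊃ C) ⊃ B): 0.1 ≤ 0.8, so result = 1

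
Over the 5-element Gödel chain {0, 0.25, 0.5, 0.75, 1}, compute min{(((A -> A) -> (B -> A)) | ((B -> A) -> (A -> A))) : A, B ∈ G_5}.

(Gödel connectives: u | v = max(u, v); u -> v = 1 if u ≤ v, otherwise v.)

Every assignment gives 1. For instance at A = 0, B = 0:
  (A -> A): 0 ≤ 0, so result = 1
  (B -> A): 0 ≤ 0, so result = 1
  ((A -> A) -> (B -> A)): 1 ≤ 1, so result = 1
  (B -> A): 0 ≤ 0, so result = 1
  (A -> A): 0 ≤ 0, so result = 1
  ((B -> A) -> (A -> A)): 1 ≤ 1, so result = 1
  (((A -> A) -> (B -> A)) | ((B -> A) -> (A -> A))) = max(1, 1) = 1
All 25 assignments give value 1 — the formula is a G_5-tautology.

1.00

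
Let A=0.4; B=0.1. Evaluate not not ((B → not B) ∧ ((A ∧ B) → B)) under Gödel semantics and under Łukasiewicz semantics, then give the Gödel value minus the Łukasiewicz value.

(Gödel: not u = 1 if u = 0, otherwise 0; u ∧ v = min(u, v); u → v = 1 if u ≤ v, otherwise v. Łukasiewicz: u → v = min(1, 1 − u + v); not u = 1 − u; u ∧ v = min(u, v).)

Gödel evaluation:
  not B: Gödel ¬ of 0.1 = 0 (operand ≠ 0)
  (B → not B): 0.1 > 0, so result = 0
  (A ∧ B) = min(0.4, 0.1) = 0.1
  ((A ∧ B) → B): 0.1 ≤ 0.1, so result = 1
  ((B → not B) ∧ ((A ∧ B) → B)) = min(0, 1) = 0
  not ((B → not B) ∧ ((A ∧ B) → B)): Gödel ¬ of 0 = 1 (operand is 0)
  not not ((B → not B) ∧ ((A ∧ B) → B)): Gödel ¬ of 1 = 0 (operand ≠ 0)
  Gödel value = 0
Łukasiewicz evaluation:
  not B: Łukasiewicz ¬ gives 1 − 0.1 = 0.9
  (B → not B): min(1, 1 − 0.1 + 0.9) = 1
  (A ∧ B) = min(0.4, 0.1) = 0.1
  ((A ∧ B) → B): min(1, 1 − 0.1 + 0.1) = 1
  ((B → not B) ∧ ((A ∧ B) → B)) = min(1, 1) = 1
  not ((B → not B) ∧ ((A ∧ B) → B)): Łukasiewicz ¬ gives 1 − 1 = 0
  not not ((B → not B) ∧ ((A ∧ B) → B)): Łukasiewicz ¬ gives 1 − 0 = 1
  Łukasiewicz value = 1
Difference: 0 − 1 = -1.00

-1.00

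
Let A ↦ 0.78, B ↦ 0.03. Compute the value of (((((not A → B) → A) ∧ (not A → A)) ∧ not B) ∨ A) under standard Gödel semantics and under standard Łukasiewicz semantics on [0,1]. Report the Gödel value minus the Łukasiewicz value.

-0.19

Gödel evaluation:
  not A: Gödel ¬ of 0.78 = 0 (operand ≠ 0)
  (not A → B): 0 ≤ 0.03, so result = 1
  ((not A → B) → A): 1 > 0.78, so result = 0.78
  not A: Gödel ¬ of 0.78 = 0 (operand ≠ 0)
  (not A → A): 0 ≤ 0.78, so result = 1
  (((not A → B) → A) ∧ (not A → A)) = min(0.78, 1) = 0.78
  not B: Gödel ¬ of 0.03 = 0 (operand ≠ 0)
  ((((not A → B) → A) ∧ (not A → A)) ∧ not B) = min(0.78, 0) = 0
  (((((not A → B) → A) ∧ (not A → A)) ∧ not B) ∨ A) = max(0, 0.78) = 0.78
  Gödel value = 0.78
Łukasiewicz evaluation:
  not A: Łukasiewicz ¬ gives 1 − 0.78 = 0.22
  (not A → B): min(1, 1 − 0.22 + 0.03) = 0.81
  ((not A → B) → A): min(1, 1 − 0.81 + 0.78) = 0.97
  not A: Łukasiewicz ¬ gives 1 − 0.78 = 0.22
  (not A → A): min(1, 1 − 0.22 + 0.78) = 1
  (((not A → B) → A) ∧ (not A → A)) = min(0.97, 1) = 0.97
  not B: Łukasiewicz ¬ gives 1 − 0.03 = 0.97
  ((((not A → B) → A) ∧ (not A → A)) ∧ not B) = min(0.97, 0.97) = 0.97
  (((((not A → B) → A) ∧ (not A → A)) ∧ not B) ∨ A) = max(0.97, 0.78) = 0.97
  Łukasiewicz value = 0.97
Difference: 0.78 − 0.97 = -0.19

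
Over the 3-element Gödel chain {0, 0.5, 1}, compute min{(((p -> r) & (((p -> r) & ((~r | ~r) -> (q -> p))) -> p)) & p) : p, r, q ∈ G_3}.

0.00

The minimum is attained at p = 0, r = 0, q = 0:
  (p -> r): 0 ≤ 0, so result = 1
  (p -> r): 0 ≤ 0, so result = 1
  ~r: Gödel ¬ of 0 = 1 (operand is 0)
  ~r: Gödel ¬ of 0 = 1 (operand is 0)
  (~r | ~r) = max(1, 1) = 1
  (q -> p): 0 ≤ 0, so result = 1
  ((~r | ~r) -> (q -> p)): 1 ≤ 1, so result = 1
  ((p -> r) & ((~r | ~r) -> (q -> p))) = min(1, 1) = 1
  (((p -> r) & ((~r | ~r) -> (q -> p))) -> p): 1 > 0, so result = 0
  ((p -> r) & (((p -> r) & ((~r | ~r) -> (q -> p))) -> p)) = min(1, 0) = 0
  (((p -> r) & (((p -> r) & ((~r | ~r) -> (q -> p))) -> p)) & p) = min(0, 0) = 0
Checking all 27 assignments confirms none give a value below 0.00.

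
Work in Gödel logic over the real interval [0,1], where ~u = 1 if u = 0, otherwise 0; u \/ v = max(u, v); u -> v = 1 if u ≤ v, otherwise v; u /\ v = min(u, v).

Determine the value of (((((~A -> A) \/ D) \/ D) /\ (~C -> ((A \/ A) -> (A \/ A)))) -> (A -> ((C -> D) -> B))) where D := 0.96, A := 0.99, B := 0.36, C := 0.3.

0.36

~A: Gödel ¬ of 0.99 = 0 (operand ≠ 0)
(~A -> A): 0 ≤ 0.99, so result = 1
((~A -> A) \/ D) = max(1, 0.96) = 1
(((~A -> A) \/ D) \/ D) = max(1, 0.96) = 1
~C: Gödel ¬ of 0.3 = 0 (operand ≠ 0)
(A \/ A) = max(0.99, 0.99) = 0.99
(A \/ A) = max(0.99, 0.99) = 0.99
((A \/ A) -> (A \/ A)): 0.99 ≤ 0.99, so result = 1
(~C -> ((A \/ A) -> (A \/ A))): 0 ≤ 1, so result = 1
((((~A -> A) \/ D) \/ D) /\ (~C -> ((A \/ A) -> (A \/ A)))) = min(1, 1) = 1
(C -> D): 0.3 ≤ 0.96, so result = 1
((C -> D) -> B): 1 > 0.36, so result = 0.36
(A -> ((C -> D) -> B)): 0.99 > 0.36, so result = 0.36
(((((~A -> A) \/ D) \/ D) /\ (~C -> ((A \/ A) -> (A \/ A)))) -> (A -> ((C -> D) -> B))): 1 > 0.36, so result = 0.36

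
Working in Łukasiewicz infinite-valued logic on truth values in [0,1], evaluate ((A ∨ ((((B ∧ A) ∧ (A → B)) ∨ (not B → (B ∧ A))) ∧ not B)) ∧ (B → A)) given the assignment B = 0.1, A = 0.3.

0.30

(B ∧ A) = min(0.1, 0.3) = 0.1
(A → B): min(1, 1 − 0.3 + 0.1) = 0.8
((B ∧ A) ∧ (A → B)) = min(0.1, 0.8) = 0.1
not B: Łukasiewicz ¬ gives 1 − 0.1 = 0.9
(B ∧ A) = min(0.1, 0.3) = 0.1
(not B → (B ∧ A)): min(1, 1 − 0.9 + 0.1) = 0.2
(((B ∧ A) ∧ (A → B)) ∨ (not B → (B ∧ A))) = max(0.1, 0.2) = 0.2
not B: Łukasiewicz ¬ gives 1 − 0.1 = 0.9
((((B ∧ A) ∧ (A → B)) ∨ (not B → (B ∧ A))) ∧ not B) = min(0.2, 0.9) = 0.2
(A ∨ ((((B ∧ A) ∧ (A → B)) ∨ (not B → (B ∧ A))) ∧ not B)) = max(0.3, 0.2) = 0.3
(B → A): min(1, 1 − 0.1 + 0.3) = 1
((A ∨ ((((B ∧ A) ∧ (A → B)) ∨ (not B → (B ∧ A))) ∧ not B)) ∧ (B → A)) = min(0.3, 1) = 0.3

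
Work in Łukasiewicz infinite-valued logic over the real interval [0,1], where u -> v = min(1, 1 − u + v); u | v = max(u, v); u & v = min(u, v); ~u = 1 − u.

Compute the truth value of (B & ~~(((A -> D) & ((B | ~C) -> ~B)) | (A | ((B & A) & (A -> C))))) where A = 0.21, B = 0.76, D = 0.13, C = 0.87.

(A -> D): min(1, 1 − 0.21 + 0.13) = 0.92
~C: Łukasiewicz ¬ gives 1 − 0.87 = 0.13
(B | ~C) = max(0.76, 0.13) = 0.76
~B: Łukasiewicz ¬ gives 1 − 0.76 = 0.24
((B | ~C) -> ~B): min(1, 1 − 0.76 + 0.24) = 0.48
((A -> D) & ((B | ~C) -> ~B)) = min(0.92, 0.48) = 0.48
(B & A) = min(0.76, 0.21) = 0.21
(A -> C): min(1, 1 − 0.21 + 0.87) = 1
((B & A) & (A -> C)) = min(0.21, 1) = 0.21
(A | ((B & A) & (A -> C))) = max(0.21, 0.21) = 0.21
(((A -> D) & ((B | ~C) -> ~B)) | (A | ((B & A) & (A -> C)))) = max(0.48, 0.21) = 0.48
~(((A -> D) & ((B | ~C) -> ~B)) | (A | ((B & A) & (A -> C)))): Łukasiewicz ¬ gives 1 − 0.48 = 0.52
~~(((A -> D) & ((B | ~C) -> ~B)) | (A | ((B & A) & (A -> C)))): Łukasiewicz ¬ gives 1 − 0.52 = 0.48
(B & ~~(((A -> D) & ((B | ~C) -> ~B)) | (A | ((B & A) & (A -> C))))) = min(0.76, 0.48) = 0.48

0.48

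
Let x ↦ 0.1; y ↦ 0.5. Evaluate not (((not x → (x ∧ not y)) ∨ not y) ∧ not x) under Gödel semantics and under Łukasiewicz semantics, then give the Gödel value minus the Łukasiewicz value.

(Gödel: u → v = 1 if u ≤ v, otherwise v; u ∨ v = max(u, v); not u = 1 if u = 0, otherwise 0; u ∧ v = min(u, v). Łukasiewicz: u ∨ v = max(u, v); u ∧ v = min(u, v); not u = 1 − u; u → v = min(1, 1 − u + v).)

Gödel evaluation:
  not x: Gödel ¬ of 0.1 = 0 (operand ≠ 0)
  not y: Gödel ¬ of 0.5 = 0 (operand ≠ 0)
  (x ∧ not y) = min(0.1, 0) = 0
  (not x → (x ∧ not y)): 0 ≤ 0, so result = 1
  not y: Gödel ¬ of 0.5 = 0 (operand ≠ 0)
  ((not x → (x ∧ not y)) ∨ not y) = max(1, 0) = 1
  not x: Gödel ¬ of 0.1 = 0 (operand ≠ 0)
  (((not x → (x ∧ not y)) ∨ not y) ∧ not x) = min(1, 0) = 0
  not (((not x → (x ∧ not y)) ∨ not y) ∧ not x): Gödel ¬ of 0 = 1 (operand is 0)
  Gödel value = 1
Łukasiewicz evaluation:
  not x: Łukasiewicz ¬ gives 1 − 0.1 = 0.9
  not y: Łukasiewicz ¬ gives 1 − 0.5 = 0.5
  (x ∧ not y) = min(0.1, 0.5) = 0.1
  (not x → (x ∧ not y)): min(1, 1 − 0.9 + 0.1) = 0.2
  not y: Łukasiewicz ¬ gives 1 − 0.5 = 0.5
  ((not x → (x ∧ not y)) ∨ not y) = max(0.2, 0.5) = 0.5
  not x: Łukasiewicz ¬ gives 1 − 0.1 = 0.9
  (((not x → (x ∧ not y)) ∨ not y) ∧ not x) = min(0.5, 0.9) = 0.5
  not (((not x → (x ∧ not y)) ∨ not y) ∧ not x): Łukasiewicz ¬ gives 1 − 0.5 = 0.5
  Łukasiewicz value = 0.5
Difference: 1 − 0.5 = 0.50

0.50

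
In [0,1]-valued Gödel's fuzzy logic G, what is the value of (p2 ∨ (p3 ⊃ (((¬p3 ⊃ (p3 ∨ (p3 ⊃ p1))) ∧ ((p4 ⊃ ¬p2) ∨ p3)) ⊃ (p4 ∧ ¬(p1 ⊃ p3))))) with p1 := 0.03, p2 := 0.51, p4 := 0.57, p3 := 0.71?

¬p3: Gödel ¬ of 0.71 = 0 (operand ≠ 0)
(p3 ⊃ p1): 0.71 > 0.03, so result = 0.03
(p3 ∨ (p3 ⊃ p1)) = max(0.71, 0.03) = 0.71
(¬p3 ⊃ (p3 ∨ (p3 ⊃ p1))): 0 ≤ 0.71, so result = 1
¬p2: Gödel ¬ of 0.51 = 0 (operand ≠ 0)
(p4 ⊃ ¬p2): 0.57 > 0, so result = 0
((p4 ⊃ ¬p2) ∨ p3) = max(0, 0.71) = 0.71
((¬p3 ⊃ (p3 ∨ (p3 ⊃ p1))) ∧ ((p4 ⊃ ¬p2) ∨ p3)) = min(1, 0.71) = 0.71
(p1 ⊃ p3): 0.03 ≤ 0.71, so result = 1
¬(p1 ⊃ p3): Gödel ¬ of 1 = 0 (operand ≠ 0)
(p4 ∧ ¬(p1 ⊃ p3)) = min(0.57, 0) = 0
(((¬p3 ⊃ (p3 ∨ (p3 ⊃ p1))) ∧ ((p4 ⊃ ¬p2) ∨ p3)) ⊃ (p4 ∧ ¬(p1 ⊃ p3))): 0.71 > 0, so result = 0
(p3 ⊃ (((¬p3 ⊃ (p3 ∨ (p3 ⊃ p1))) ∧ ((p4 ⊃ ¬p2) ∨ p3)) ⊃ (p4 ∧ ¬(p1 ⊃ p3)))): 0.71 > 0, so result = 0
(p2 ∨ (p3 ⊃ (((¬p3 ⊃ (p3 ∨ (p3 ⊃ p1))) ∧ ((p4 ⊃ ¬p2) ∨ p3)) ⊃ (p4 ∧ ¬(p1 ⊃ p3))))) = max(0.51, 0) = 0.51

0.51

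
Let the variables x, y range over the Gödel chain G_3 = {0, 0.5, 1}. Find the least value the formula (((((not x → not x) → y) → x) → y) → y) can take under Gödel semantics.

0.50

The minimum is attained at x = 0, y = 0.5:
  not x: Gödel ¬ of 0 = 1 (operand is 0)
  not x: Gödel ¬ of 0 = 1 (operand is 0)
  (not x → not x): 1 ≤ 1, so result = 1
  ((not x → not x) → y): 1 > 0.5, so result = 0.5
  (((not x → not x) → y) → x): 0.5 > 0, so result = 0
  ((((not x → not x) → y) → x) → y): 0 ≤ 0.5, so result = 1
  (((((not x → not x) → y) → x) → y) → y): 1 > 0.5, so result = 0.5
Checking all 9 assignments confirms none give a value below 0.50.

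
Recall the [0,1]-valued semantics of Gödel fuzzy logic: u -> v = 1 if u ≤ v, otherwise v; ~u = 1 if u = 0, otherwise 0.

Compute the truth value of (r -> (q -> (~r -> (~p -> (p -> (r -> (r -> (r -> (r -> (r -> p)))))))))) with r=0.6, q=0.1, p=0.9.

~r: Gödel ¬ of 0.6 = 0 (operand ≠ 0)
~p: Gödel ¬ of 0.9 = 0 (operand ≠ 0)
(r -> p): 0.6 ≤ 0.9, so result = 1
(r -> (r -> p)): 0.6 ≤ 1, so result = 1
(r -> (r -> (r -> p))): 0.6 ≤ 1, so result = 1
(r -> (r -> (r -> (r -> p)))): 0.6 ≤ 1, so result = 1
(r -> (r -> (r -> (r -> (r -> p))))): 0.6 ≤ 1, so result = 1
(p -> (r -> (r -> (r -> (r -> (r -> p)))))): 0.9 ≤ 1, so result = 1
(~p -> (p -> (r -> (r -> (r -> (r -> (r -> p))))))): 0 ≤ 1, so result = 1
(~r -> (~p -> (p -> (r -> (r -> (r -> (r -> (r -> p)))))))): 0 ≤ 1, so result = 1
(q -> (~r -> (~p -> (p -> (r -> (r -> (r -> (r -> (r -> p))))))))): 0.1 ≤ 1, so result = 1
(r -> (q -> (~r -> (~p -> (p -> (r -> (r -> (r -> (r -> (r -> p)))))))))): 0.6 ≤ 1, so result = 1

1.00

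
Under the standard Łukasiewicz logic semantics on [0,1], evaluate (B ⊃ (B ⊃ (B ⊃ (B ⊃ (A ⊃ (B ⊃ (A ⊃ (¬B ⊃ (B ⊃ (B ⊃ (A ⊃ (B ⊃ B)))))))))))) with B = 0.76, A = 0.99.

1.00

¬B: Łukasiewicz ¬ gives 1 − 0.76 = 0.24
(B ⊃ B): min(1, 1 − 0.76 + 0.76) = 1
(A ⊃ (B ⊃ B)): min(1, 1 − 0.99 + 1) = 1
(B ⊃ (A ⊃ (B ⊃ B))): min(1, 1 − 0.76 + 1) = 1
(B ⊃ (B ⊃ (A ⊃ (B ⊃ B)))): min(1, 1 − 0.76 + 1) = 1
(¬B ⊃ (B ⊃ (B ⊃ (A ⊃ (B ⊃ B))))): min(1, 1 − 0.24 + 1) = 1
(A ⊃ (¬B ⊃ (B ⊃ (B ⊃ (A ⊃ (B ⊃ B)))))): min(1, 1 − 0.99 + 1) = 1
(B ⊃ (A ⊃ (¬B ⊃ (B ⊃ (B ⊃ (A ⊃ (B ⊃ B))))))): min(1, 1 − 0.76 + 1) = 1
(A ⊃ (B ⊃ (A ⊃ (¬B ⊃ (B ⊃ (B ⊃ (A ⊃ (B ⊃ B)))))))): min(1, 1 − 0.99 + 1) = 1
(B ⊃ (A ⊃ (B ⊃ (A ⊃ (¬B ⊃ (B ⊃ (B ⊃ (A ⊃ (B ⊃ B))))))))): min(1, 1 − 0.76 + 1) = 1
(B ⊃ (B ⊃ (A ⊃ (B ⊃ (A ⊃ (¬B ⊃ (B ⊃ (B ⊃ (A ⊃ (B ⊃ B)))))))))): min(1, 1 − 0.76 + 1) = 1
(B ⊃ (B ⊃ (B ⊃ (A ⊃ (B ⊃ (A ⊃ (¬B ⊃ (B ⊃ (B ⊃ (A ⊃ (B ⊃ B))))))))))): min(1, 1 − 0.76 + 1) = 1
(B ⊃ (B ⊃ (B ⊃ (B ⊃ (A ⊃ (B ⊃ (A ⊃ (¬B ⊃ (B ⊃ (B ⊃ (A ⊃ (B ⊃ B)))))))))))): min(1, 1 − 0.76 + 1) = 1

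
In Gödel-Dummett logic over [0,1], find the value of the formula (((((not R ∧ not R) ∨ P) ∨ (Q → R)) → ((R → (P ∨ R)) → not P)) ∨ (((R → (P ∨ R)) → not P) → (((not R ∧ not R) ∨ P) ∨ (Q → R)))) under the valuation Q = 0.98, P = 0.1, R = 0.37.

not R: Gödel ¬ of 0.37 = 0 (operand ≠ 0)
not R: Gödel ¬ of 0.37 = 0 (operand ≠ 0)
(not R ∧ not R) = min(0, 0) = 0
((not R ∧ not R) ∨ P) = max(0, 0.1) = 0.1
(Q → R): 0.98 > 0.37, so result = 0.37
(((not R ∧ not R) ∨ P) ∨ (Q → R)) = max(0.1, 0.37) = 0.37
(P ∨ R) = max(0.1, 0.37) = 0.37
(R → (P ∨ R)): 0.37 ≤ 0.37, so result = 1
not P: Gödel ¬ of 0.1 = 0 (operand ≠ 0)
((R → (P ∨ R)) → not P): 1 > 0, so result = 0
((((not R ∧ not R) ∨ P) ∨ (Q → R)) → ((R → (P ∨ R)) → not P)): 0.37 > 0, so result = 0
(P ∨ R) = max(0.1, 0.37) = 0.37
(R → (P ∨ R)): 0.37 ≤ 0.37, so result = 1
not P: Gödel ¬ of 0.1 = 0 (operand ≠ 0)
((R → (P ∨ R)) → not P): 1 > 0, so result = 0
not R: Gödel ¬ of 0.37 = 0 (operand ≠ 0)
not R: Gödel ¬ of 0.37 = 0 (operand ≠ 0)
(not R ∧ not R) = min(0, 0) = 0
((not R ∧ not R) ∨ P) = max(0, 0.1) = 0.1
(Q → R): 0.98 > 0.37, so result = 0.37
(((not R ∧ not R) ∨ P) ∨ (Q → R)) = max(0.1, 0.37) = 0.37
(((R → (P ∨ R)) → not P) → (((not R ∧ not R) ∨ P) ∨ (Q → R))): 0 ≤ 0.37, so result = 1
(((((not R ∧ not R) ∨ P) ∨ (Q → R)) → ((R → (P ∨ R)) → not P)) ∨ (((R → (P ∨ R)) → not P) → (((not R ∧ not R) ∨ P) ∨ (Q → R)))) = max(0, 1) = 1

1.00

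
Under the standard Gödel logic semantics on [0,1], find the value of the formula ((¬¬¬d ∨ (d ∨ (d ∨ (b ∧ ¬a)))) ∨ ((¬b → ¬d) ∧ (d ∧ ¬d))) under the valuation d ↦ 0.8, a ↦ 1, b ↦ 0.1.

0.80

¬d: Gödel ¬ of 0.8 = 0 (operand ≠ 0)
¬¬d: Gödel ¬ of 0 = 1 (operand is 0)
¬¬¬d: Gödel ¬ of 1 = 0 (operand ≠ 0)
¬a: Gödel ¬ of 1 = 0 (operand ≠ 0)
(b ∧ ¬a) = min(0.1, 0) = 0
(d ∨ (b ∧ ¬a)) = max(0.8, 0) = 0.8
(d ∨ (d ∨ (b ∧ ¬a))) = max(0.8, 0.8) = 0.8
(¬¬¬d ∨ (d ∨ (d ∨ (b ∧ ¬a)))) = max(0, 0.8) = 0.8
¬b: Gödel ¬ of 0.1 = 0 (operand ≠ 0)
¬d: Gödel ¬ of 0.8 = 0 (operand ≠ 0)
(¬b → ¬d): 0 ≤ 0, so result = 1
¬d: Gödel ¬ of 0.8 = 0 (operand ≠ 0)
(d ∧ ¬d) = min(0.8, 0) = 0
((¬b → ¬d) ∧ (d ∧ ¬d)) = min(1, 0) = 0
((¬¬¬d ∨ (d ∨ (d ∨ (b ∧ ¬a)))) ∨ ((¬b → ¬d) ∧ (d ∧ ¬d))) = max(0.8, 0) = 0.8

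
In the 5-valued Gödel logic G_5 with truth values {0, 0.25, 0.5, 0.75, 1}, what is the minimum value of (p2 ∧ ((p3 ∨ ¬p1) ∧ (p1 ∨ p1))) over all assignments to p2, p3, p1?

0.00

The minimum is attained at p2 = 0, p3 = 0, p1 = 0:
  ¬p1: Gödel ¬ of 0 = 1 (operand is 0)
  (p3 ∨ ¬p1) = max(0, 1) = 1
  (p1 ∨ p1) = max(0, 0) = 0
  ((p3 ∨ ¬p1) ∧ (p1 ∨ p1)) = min(1, 0) = 0
  (p2 ∧ ((p3 ∨ ¬p1) ∧ (p1 ∨ p1))) = min(0, 0) = 0
Checking all 125 assignments confirms none give a value below 0.00.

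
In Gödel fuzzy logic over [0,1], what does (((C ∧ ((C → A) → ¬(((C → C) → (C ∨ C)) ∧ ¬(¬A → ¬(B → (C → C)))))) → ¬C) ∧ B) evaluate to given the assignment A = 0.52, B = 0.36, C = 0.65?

(C → A): 0.65 > 0.52, so result = 0.52
(C → C): 0.65 ≤ 0.65, so result = 1
(C ∨ C) = max(0.65, 0.65) = 0.65
((C → C) → (C ∨ C)): 1 > 0.65, so result = 0.65
¬A: Gödel ¬ of 0.52 = 0 (operand ≠ 0)
(C → C): 0.65 ≤ 0.65, so result = 1
(B → (C → C)): 0.36 ≤ 1, so result = 1
¬(B → (C → C)): Gödel ¬ of 1 = 0 (operand ≠ 0)
(¬A → ¬(B → (C → C))): 0 ≤ 0, so result = 1
¬(¬A → ¬(B → (C → C))): Gödel ¬ of 1 = 0 (operand ≠ 0)
(((C → C) → (C ∨ C)) ∧ ¬(¬A → ¬(B → (C → C)))) = min(0.65, 0) = 0
¬(((C → C) → (C ∨ C)) ∧ ¬(¬A → ¬(B → (C → C)))): Gödel ¬ of 0 = 1 (operand is 0)
((C → A) → ¬(((C → C) → (C ∨ C)) ∧ ¬(¬A → ¬(B → (C → C))))): 0.52 ≤ 1, so result = 1
(C ∧ ((C → A) → ¬(((C → C) → (C ∨ C)) ∧ ¬(¬A → ¬(B → (C → C)))))) = min(0.65, 1) = 0.65
¬C: Gödel ¬ of 0.65 = 0 (operand ≠ 0)
((C ∧ ((C → A) → ¬(((C → C) → (C ∨ C)) ∧ ¬(¬A → ¬(B → (C → C)))))) → ¬C): 0.65 > 0, so result = 0
(((C ∧ ((C → A) → ¬(((C → C) → (C ∨ C)) ∧ ¬(¬A → ¬(B → (C → C)))))) → ¬C) ∧ B) = min(0, 0.36) = 0

0.00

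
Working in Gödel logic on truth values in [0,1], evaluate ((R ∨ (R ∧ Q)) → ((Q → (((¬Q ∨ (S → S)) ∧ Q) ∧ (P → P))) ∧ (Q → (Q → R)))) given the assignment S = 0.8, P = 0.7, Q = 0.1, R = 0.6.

1.00

(R ∧ Q) = min(0.6, 0.1) = 0.1
(R ∨ (R ∧ Q)) = max(0.6, 0.1) = 0.6
¬Q: Gödel ¬ of 0.1 = 0 (operand ≠ 0)
(S → S): 0.8 ≤ 0.8, so result = 1
(¬Q ∨ (S → S)) = max(0, 1) = 1
((¬Q ∨ (S → S)) ∧ Q) = min(1, 0.1) = 0.1
(P → P): 0.7 ≤ 0.7, so result = 1
(((¬Q ∨ (S → S)) ∧ Q) ∧ (P → P)) = min(0.1, 1) = 0.1
(Q → (((¬Q ∨ (S → S)) ∧ Q) ∧ (P → P))): 0.1 ≤ 0.1, so result = 1
(Q → R): 0.1 ≤ 0.6, so result = 1
(Q → (Q → R)): 0.1 ≤ 1, so result = 1
((Q → (((¬Q ∨ (S → S)) ∧ Q) ∧ (P → P))) ∧ (Q → (Q → R))) = min(1, 1) = 1
((R ∨ (R ∧ Q)) → ((Q → (((¬Q ∨ (S → S)) ∧ Q) ∧ (P → P))) ∧ (Q → (Q → R)))): 0.6 ≤ 1, so result = 1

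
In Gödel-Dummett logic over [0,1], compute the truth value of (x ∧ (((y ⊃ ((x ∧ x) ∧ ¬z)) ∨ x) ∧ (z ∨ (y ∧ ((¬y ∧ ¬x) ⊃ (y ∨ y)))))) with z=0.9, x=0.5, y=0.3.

(x ∧ x) = min(0.5, 0.5) = 0.5
¬z: Gödel ¬ of 0.9 = 0 (operand ≠ 0)
((x ∧ x) ∧ ¬z) = min(0.5, 0) = 0
(y ⊃ ((x ∧ x) ∧ ¬z)): 0.3 > 0, so result = 0
((y ⊃ ((x ∧ x) ∧ ¬z)) ∨ x) = max(0, 0.5) = 0.5
¬y: Gödel ¬ of 0.3 = 0 (operand ≠ 0)
¬x: Gödel ¬ of 0.5 = 0 (operand ≠ 0)
(¬y ∧ ¬x) = min(0, 0) = 0
(y ∨ y) = max(0.3, 0.3) = 0.3
((¬y ∧ ¬x) ⊃ (y ∨ y)): 0 ≤ 0.3, so result = 1
(y ∧ ((¬y ∧ ¬x) ⊃ (y ∨ y))) = min(0.3, 1) = 0.3
(z ∨ (y ∧ ((¬y ∧ ¬x) ⊃ (y ∨ y)))) = max(0.9, 0.3) = 0.9
(((y ⊃ ((x ∧ x) ∧ ¬z)) ∨ x) ∧ (z ∨ (y ∧ ((¬y ∧ ¬x) ⊃ (y ∨ y))))) = min(0.5, 0.9) = 0.5
(x ∧ (((y ⊃ ((x ∧ x) ∧ ¬z)) ∨ x) ∧ (z ∨ (y ∧ ((¬y ∧ ¬x) ⊃ (y ∨ y)))))) = min(0.5, 0.5) = 0.5

0.50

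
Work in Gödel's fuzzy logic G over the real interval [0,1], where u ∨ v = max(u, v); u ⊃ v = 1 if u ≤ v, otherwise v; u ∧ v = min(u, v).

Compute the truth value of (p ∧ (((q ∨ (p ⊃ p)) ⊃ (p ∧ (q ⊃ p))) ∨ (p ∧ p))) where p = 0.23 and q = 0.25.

(p ⊃ p): 0.23 ≤ 0.23, so result = 1
(q ∨ (p ⊃ p)) = max(0.25, 1) = 1
(q ⊃ p): 0.25 > 0.23, so result = 0.23
(p ∧ (q ⊃ p)) = min(0.23, 0.23) = 0.23
((q ∨ (p ⊃ p)) ⊃ (p ∧ (q ⊃ p))): 1 > 0.23, so result = 0.23
(p ∧ p) = min(0.23, 0.23) = 0.23
(((q ∨ (p ⊃ p)) ⊃ (p ∧ (q ⊃ p))) ∨ (p ∧ p)) = max(0.23, 0.23) = 0.23
(p ∧ (((q ∨ (p ⊃ p)) ⊃ (p ∧ (q ⊃ p))) ∨ (p ∧ p))) = min(0.23, 0.23) = 0.23

0.23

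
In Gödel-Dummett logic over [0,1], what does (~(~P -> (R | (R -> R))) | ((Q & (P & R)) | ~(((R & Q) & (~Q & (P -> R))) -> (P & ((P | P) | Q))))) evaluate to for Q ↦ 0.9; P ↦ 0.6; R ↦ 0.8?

~P: Gödel ¬ of 0.6 = 0 (operand ≠ 0)
(R -> R): 0.8 ≤ 0.8, so result = 1
(R | (R -> R)) = max(0.8, 1) = 1
(~P -> (R | (R -> R))): 0 ≤ 1, so result = 1
~(~P -> (R | (R -> R))): Gödel ¬ of 1 = 0 (operand ≠ 0)
(P & R) = min(0.6, 0.8) = 0.6
(Q & (P & R)) = min(0.9, 0.6) = 0.6
(R & Q) = min(0.8, 0.9) = 0.8
~Q: Gödel ¬ of 0.9 = 0 (operand ≠ 0)
(P -> R): 0.6 ≤ 0.8, so result = 1
(~Q & (P -> R)) = min(0, 1) = 0
((R & Q) & (~Q & (P -> R))) = min(0.8, 0) = 0
(P | P) = max(0.6, 0.6) = 0.6
((P | P) | Q) = max(0.6, 0.9) = 0.9
(P & ((P | P) | Q)) = min(0.6, 0.9) = 0.6
(((R & Q) & (~Q & (P -> R))) -> (P & ((P | P) | Q))): 0 ≤ 0.6, so result = 1
~(((R & Q) & (~Q & (P -> R))) -> (P & ((P | P) | Q))): Gödel ¬ of 1 = 0 (operand ≠ 0)
((Q & (P & R)) | ~(((R & Q) & (~Q & (P -> R))) -> (P & ((P | P) | Q)))) = max(0.6, 0) = 0.6
(~(~P -> (R | (R -> R))) | ((Q & (P & R)) | ~(((R & Q) & (~Q & (P -> R))) -> (P & ((P | P) | Q))))) = max(0, 0.6) = 0.6

0.60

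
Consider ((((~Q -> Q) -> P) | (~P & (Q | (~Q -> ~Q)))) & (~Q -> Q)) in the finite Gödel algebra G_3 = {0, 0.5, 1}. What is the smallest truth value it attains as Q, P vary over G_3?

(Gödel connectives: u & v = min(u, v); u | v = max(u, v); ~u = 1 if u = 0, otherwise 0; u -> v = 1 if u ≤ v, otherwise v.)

0.00

The minimum is attained at Q = 0, P = 0:
  ~Q: Gödel ¬ of 0 = 1 (operand is 0)
  (~Q -> Q): 1 > 0, so result = 0
  ((~Q -> Q) -> P): 0 ≤ 0, so result = 1
  ~P: Gödel ¬ of 0 = 1 (operand is 0)
  ~Q: Gödel ¬ of 0 = 1 (operand is 0)
  ~Q: Gödel ¬ of 0 = 1 (operand is 0)
  (~Q -> ~Q): 1 ≤ 1, so result = 1
  (Q | (~Q -> ~Q)) = max(0, 1) = 1
  (~P & (Q | (~Q -> ~Q))) = min(1, 1) = 1
  (((~Q -> Q) -> P) | (~P & (Q | (~Q -> ~Q)))) = max(1, 1) = 1
  ~Q: Gödel ¬ of 0 = 1 (operand is 0)
  (~Q -> Q): 1 > 0, so result = 0
  ((((~Q -> Q) -> P) | (~P & (Q | (~Q -> ~Q)))) & (~Q -> Q)) = min(1, 0) = 0
Checking all 9 assignments confirms none give a value below 0.00.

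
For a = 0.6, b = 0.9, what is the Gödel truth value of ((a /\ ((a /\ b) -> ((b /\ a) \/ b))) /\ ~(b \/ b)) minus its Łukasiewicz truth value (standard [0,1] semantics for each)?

-0.10

Gödel evaluation:
  (a /\ b) = min(0.6, 0.9) = 0.6
  (b /\ a) = min(0.9, 0.6) = 0.6
  ((b /\ a) \/ b) = max(0.6, 0.9) = 0.9
  ((a /\ b) -> ((b /\ a) \/ b)): 0.6 ≤ 0.9, so result = 1
  (a /\ ((a /\ b) -> ((b /\ a) \/ b))) = min(0.6, 1) = 0.6
  (b \/ b) = max(0.9, 0.9) = 0.9
  ~(b \/ b): Gödel ¬ of 0.9 = 0 (operand ≠ 0)
  ((a /\ ((a /\ b) -> ((b /\ a) \/ b))) /\ ~(b \/ b)) = min(0.6, 0) = 0
  Gödel value = 0
Łukasiewicz evaluation:
  (a /\ b) = min(0.6, 0.9) = 0.6
  (b /\ a) = min(0.9, 0.6) = 0.6
  ((b /\ a) \/ b) = max(0.6, 0.9) = 0.9
  ((a /\ b) -> ((b /\ a) \/ b)): min(1, 1 − 0.6 + 0.9) = 1
  (a /\ ((a /\ b) -> ((b /\ a) \/ b))) = min(0.6, 1) = 0.6
  (b \/ b) = max(0.9, 0.9) = 0.9
  ~(b \/ b): Łukasiewicz ¬ gives 1 − 0.9 = 0.1
  ((a /\ ((a /\ b) -> ((b /\ a) \/ b))) /\ ~(b \/ b)) = min(0.6, 0.1) = 0.1
  Łukasiewicz value = 0.1
Difference: 0 − 0.1 = -0.10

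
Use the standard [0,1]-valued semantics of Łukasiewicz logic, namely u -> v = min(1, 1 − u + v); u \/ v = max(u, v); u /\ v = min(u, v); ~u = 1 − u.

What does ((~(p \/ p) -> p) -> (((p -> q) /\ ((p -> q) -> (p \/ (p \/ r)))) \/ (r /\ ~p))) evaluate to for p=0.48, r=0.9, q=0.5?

(p \/ p) = max(0.48, 0.48) = 0.48
~(p \/ p): Łukasiewicz ¬ gives 1 − 0.48 = 0.52
(~(p \/ p) -> p): min(1, 1 − 0.52 + 0.48) = 0.96
(p -> q): min(1, 1 − 0.48 + 0.5) = 1
(p -> q): min(1, 1 − 0.48 + 0.5) = 1
(p \/ r) = max(0.48, 0.9) = 0.9
(p \/ (p \/ r)) = max(0.48, 0.9) = 0.9
((p -> q) -> (p \/ (p \/ r))): min(1, 1 − 1 + 0.9) = 0.9
((p -> q) /\ ((p -> q) -> (p \/ (p \/ r)))) = min(1, 0.9) = 0.9
~p: Łukasiewicz ¬ gives 1 − 0.48 = 0.52
(r /\ ~p) = min(0.9, 0.52) = 0.52
(((p -> q) /\ ((p -> q) -> (p \/ (p \/ r)))) \/ (r /\ ~p)) = max(0.9, 0.52) = 0.9
((~(p \/ p) -> p) -> (((p -> q) /\ ((p -> q) -> (p \/ (p \/ r)))) \/ (r /\ ~p))): min(1, 1 − 0.96 + 0.9) = 0.94

0.94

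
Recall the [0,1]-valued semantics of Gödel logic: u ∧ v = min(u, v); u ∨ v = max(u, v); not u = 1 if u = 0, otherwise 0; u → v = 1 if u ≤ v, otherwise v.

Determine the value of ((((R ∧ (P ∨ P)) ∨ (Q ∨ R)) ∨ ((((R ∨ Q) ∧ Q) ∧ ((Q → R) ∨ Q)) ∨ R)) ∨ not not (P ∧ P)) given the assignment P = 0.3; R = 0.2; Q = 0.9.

(P ∨ P) = max(0.3, 0.3) = 0.3
(R ∧ (P ∨ P)) = min(0.2, 0.3) = 0.2
(Q ∨ R) = max(0.9, 0.2) = 0.9
((R ∧ (P ∨ P)) ∨ (Q ∨ R)) = max(0.2, 0.9) = 0.9
(R ∨ Q) = max(0.2, 0.9) = 0.9
((R ∨ Q) ∧ Q) = min(0.9, 0.9) = 0.9
(Q → R): 0.9 > 0.2, so result = 0.2
((Q → R) ∨ Q) = max(0.2, 0.9) = 0.9
(((R ∨ Q) ∧ Q) ∧ ((Q → R) ∨ Q)) = min(0.9, 0.9) = 0.9
((((R ∨ Q) ∧ Q) ∧ ((Q → R) ∨ Q)) ∨ R) = max(0.9, 0.2) = 0.9
(((R ∧ (P ∨ P)) ∨ (Q ∨ R)) ∨ ((((R ∨ Q) ∧ Q) ∧ ((Q → R) ∨ Q)) ∨ R)) = max(0.9, 0.9) = 0.9
(P ∧ P) = min(0.3, 0.3) = 0.3
not (P ∧ P): Gödel ¬ of 0.3 = 0 (operand ≠ 0)
not not (P ∧ P): Gödel ¬ of 0 = 1 (operand is 0)
((((R ∧ (P ∨ P)) ∨ (Q ∨ R)) ∨ ((((R ∨ Q) ∧ Q) ∧ ((Q → R) ∨ Q)) ∨ R)) ∨ not not (P ∧ P)) = max(0.9, 1) = 1

1.00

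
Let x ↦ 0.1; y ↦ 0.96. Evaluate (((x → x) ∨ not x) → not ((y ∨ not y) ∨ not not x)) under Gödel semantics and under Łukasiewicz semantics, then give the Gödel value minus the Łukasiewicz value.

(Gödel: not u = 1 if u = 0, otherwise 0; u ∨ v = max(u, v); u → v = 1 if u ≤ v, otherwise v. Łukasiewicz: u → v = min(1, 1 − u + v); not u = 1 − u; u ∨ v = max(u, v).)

Gödel evaluation:
  (x → x): 0.1 ≤ 0.1, so result = 1
  not x: Gödel ¬ of 0.1 = 0 (operand ≠ 0)
  ((x → x) ∨ not x) = max(1, 0) = 1
  not y: Gödel ¬ of 0.96 = 0 (operand ≠ 0)
  (y ∨ not y) = max(0.96, 0) = 0.96
  not x: Gödel ¬ of 0.1 = 0 (operand ≠ 0)
  not not x: Gödel ¬ of 0 = 1 (operand is 0)
  ((y ∨ not y) ∨ not not x) = max(0.96, 1) = 1
  not ((y ∨ not y) ∨ not not x): Gödel ¬ of 1 = 0 (operand ≠ 0)
  (((x → x) ∨ not x) → not ((y ∨ not y) ∨ not not x)): 1 > 0, so result = 0
  Gödel value = 0
Łukasiewicz evaluation:
  (x → x): min(1, 1 − 0.1 + 0.1) = 1
  not x: Łukasiewicz ¬ gives 1 − 0.1 = 0.9
  ((x → x) ∨ not x) = max(1, 0.9) = 1
  not y: Łukasiewicz ¬ gives 1 − 0.96 = 0.04
  (y ∨ not y) = max(0.96, 0.04) = 0.96
  not x: Łukasiewicz ¬ gives 1 − 0.1 = 0.9
  not not x: Łukasiewicz ¬ gives 1 − 0.9 = 0.1
  ((y ∨ not y) ∨ not not x) = max(0.96, 0.1) = 0.96
  not ((y ∨ not y) ∨ not not x): Łukasiewicz ¬ gives 1 − 0.96 = 0.04
  (((x → x) ∨ not x) → not ((y ∨ not y) ∨ not not x)): min(1, 1 − 1 + 0.04) = 0.04
  Łukasiewicz value = 0.04
Difference: 0 − 0.04 = -0.04

-0.04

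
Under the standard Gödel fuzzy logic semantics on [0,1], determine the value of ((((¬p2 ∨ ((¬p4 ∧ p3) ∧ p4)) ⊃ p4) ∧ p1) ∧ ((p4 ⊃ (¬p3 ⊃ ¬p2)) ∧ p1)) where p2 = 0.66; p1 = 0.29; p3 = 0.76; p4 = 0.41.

¬p2: Gödel ¬ of 0.66 = 0 (operand ≠ 0)
¬p4: Gödel ¬ of 0.41 = 0 (operand ≠ 0)
(¬p4 ∧ p3) = min(0, 0.76) = 0
((¬p4 ∧ p3) ∧ p4) = min(0, 0.41) = 0
(¬p2 ∨ ((¬p4 ∧ p3) ∧ p4)) = max(0, 0) = 0
((¬p2 ∨ ((¬p4 ∧ p3) ∧ p4)) ⊃ p4): 0 ≤ 0.41, so result = 1
(((¬p2 ∨ ((¬p4 ∧ p3) ∧ p4)) ⊃ p4) ∧ p1) = min(1, 0.29) = 0.29
¬p3: Gödel ¬ of 0.76 = 0 (operand ≠ 0)
¬p2: Gödel ¬ of 0.66 = 0 (operand ≠ 0)
(¬p3 ⊃ ¬p2): 0 ≤ 0, so result = 1
(p4 ⊃ (¬p3 ⊃ ¬p2)): 0.41 ≤ 1, so result = 1
((p4 ⊃ (¬p3 ⊃ ¬p2)) ∧ p1) = min(1, 0.29) = 0.29
((((¬p2 ∨ ((¬p4 ∧ p3) ∧ p4)) ⊃ p4) ∧ p1) ∧ ((p4 ⊃ (¬p3 ⊃ ¬p2)) ∧ p1)) = min(0.29, 0.29) = 0.29

0.29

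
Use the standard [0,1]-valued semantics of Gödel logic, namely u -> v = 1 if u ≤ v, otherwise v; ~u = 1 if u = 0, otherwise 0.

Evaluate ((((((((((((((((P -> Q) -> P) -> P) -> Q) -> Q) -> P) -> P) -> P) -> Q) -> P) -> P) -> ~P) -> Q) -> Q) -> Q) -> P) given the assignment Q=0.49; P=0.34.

(P -> Q): 0.34 ≤ 0.49, so result = 1
((P -> Q) -> P): 1 > 0.34, so result = 0.34
(((P -> Q) -> P) -> P): 0.34 ≤ 0.34, so result = 1
((((P -> Q) -> P) -> P) -> Q): 1 > 0.49, so result = 0.49
(((((P -> Q) -> P) -> P) -> Q) -> Q): 0.49 ≤ 0.49, so result = 1
((((((P -> Q) -> P) -> P) -> Q) -> Q) -> P): 1 > 0.34, so result = 0.34
(((((((P -> Q) -> P) -> P) -> Q) -> Q) -> P) -> P): 0.34 ≤ 0.34, so result = 1
((((((((P -> Q) -> P) -> P) -> Q) -> Q) -> P) -> P) -> P): 1 > 0.34, so result = 0.34
(((((((((P -> Q) -> P) -> P) -> Q) -> Q) -> P) -> P) -> P) -> Q): 0.34 ≤ 0.49, so result = 1
((((((((((P -> Q) -> P) -> P) -> Q) -> Q) -> P) -> P) -> P) -> Q) -> P): 1 > 0.34, so result = 0.34
(((((((((((P -> Q) -> P) -> P) -> Q) -> Q) -> P) -> P) -> P) -> Q) -> P) -> P): 0.34 ≤ 0.34, so result = 1
~P: Gödel ¬ of 0.34 = 0 (operand ≠ 0)
((((((((((((P -> Q) -> P) -> P) -> Q) -> Q) -> P) -> P) -> P) -> Q) -> P) -> P) -> ~P): 1 > 0, so result = 0
(((((((((((((P -> Q) -> P) -> P) -> Q) -> Q) -> P) -> P) -> P) -> Q) -> P) -> P) -> ~P) -> Q): 0 ≤ 0.49, so result = 1
((((((((((((((P -> Q) -> P) -> P) -> Q) -> Q) -> P) -> P) -> P) -> Q) -> P) -> P) -> ~P) -> Q) -> Q): 1 > 0.49, so result = 0.49
(((((((((((((((P -> Q) -> P) -> P) -> Q) -> Q) -> P) -> P) -> P) -> Q) -> P) -> P) -> ~P) -> Q) -> Q) -> Q): 0.49 ≤ 0.49, so result = 1
((((((((((((((((P -> Q) -> P) -> P) -> Q) -> Q) -> P) -> P) -> P) -> Q) -> P) -> P) -> ~P) -> Q) -> Q) -> Q) -> P): 1 > 0.34, so result = 0.34

0.34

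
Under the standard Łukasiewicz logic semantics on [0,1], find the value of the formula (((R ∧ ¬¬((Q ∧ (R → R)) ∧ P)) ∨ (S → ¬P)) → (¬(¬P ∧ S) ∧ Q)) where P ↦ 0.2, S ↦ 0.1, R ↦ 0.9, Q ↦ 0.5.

0.50

(R → R): min(1, 1 − 0.9 + 0.9) = 1
(Q ∧ (R → R)) = min(0.5, 1) = 0.5
((Q ∧ (R → R)) ∧ P) = min(0.5, 0.2) = 0.2
¬((Q ∧ (R → R)) ∧ P): Łukasiewicz ¬ gives 1 − 0.2 = 0.8
¬¬((Q ∧ (R → R)) ∧ P): Łukasiewicz ¬ gives 1 − 0.8 = 0.2
(R ∧ ¬¬((Q ∧ (R → R)) ∧ P)) = min(0.9, 0.2) = 0.2
¬P: Łukasiewicz ¬ gives 1 − 0.2 = 0.8
(S → ¬P): min(1, 1 − 0.1 + 0.8) = 1
((R ∧ ¬¬((Q ∧ (R → R)) ∧ P)) ∨ (S → ¬P)) = max(0.2, 1) = 1
¬P: Łukasiewicz ¬ gives 1 − 0.2 = 0.8
(¬P ∧ S) = min(0.8, 0.1) = 0.1
¬(¬P ∧ S): Łukasiewicz ¬ gives 1 − 0.1 = 0.9
(¬(¬P ∧ S) ∧ Q) = min(0.9, 0.5) = 0.5
(((R ∧ ¬¬((Q ∧ (R → R)) ∧ P)) ∨ (S → ¬P)) → (¬(¬P ∧ S) ∧ Q)): min(1, 1 − 1 + 0.5) = 0.5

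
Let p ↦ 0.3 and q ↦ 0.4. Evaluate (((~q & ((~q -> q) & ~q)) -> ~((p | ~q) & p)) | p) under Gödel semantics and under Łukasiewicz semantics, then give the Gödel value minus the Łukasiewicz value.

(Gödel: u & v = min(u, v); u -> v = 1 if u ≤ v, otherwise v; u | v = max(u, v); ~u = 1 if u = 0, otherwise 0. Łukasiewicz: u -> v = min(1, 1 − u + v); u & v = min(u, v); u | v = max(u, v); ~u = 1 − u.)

0.00

Gödel evaluation:
  ~q: Gödel ¬ of 0.4 = 0 (operand ≠ 0)
  ~q: Gödel ¬ of 0.4 = 0 (operand ≠ 0)
  (~q -> q): 0 ≤ 0.4, so result = 1
  ~q: Gödel ¬ of 0.4 = 0 (operand ≠ 0)
  ((~q -> q) & ~q) = min(1, 0) = 0
  (~q & ((~q -> q) & ~q)) = min(0, 0) = 0
  ~q: Gödel ¬ of 0.4 = 0 (operand ≠ 0)
  (p | ~q) = max(0.3, 0) = 0.3
  ((p | ~q) & p) = min(0.3, 0.3) = 0.3
  ~((p | ~q) & p): Gödel ¬ of 0.3 = 0 (operand ≠ 0)
  ((~q & ((~q -> q) & ~q)) -> ~((p | ~q) & p)): 0 ≤ 0, so result = 1
  (((~q & ((~q -> q) & ~q)) -> ~((p | ~q) & p)) | p) = max(1, 0.3) = 1
  Gödel value = 1
Łukasiewicz evaluation:
  ~q: Łukasiewicz ¬ gives 1 − 0.4 = 0.6
  ~q: Łukasiewicz ¬ gives 1 − 0.4 = 0.6
  (~q -> q): min(1, 1 − 0.6 + 0.4) = 0.8
  ~q: Łukasiewicz ¬ gives 1 − 0.4 = 0.6
  ((~q -> q) & ~q) = min(0.8, 0.6) = 0.6
  (~q & ((~q -> q) & ~q)) = min(0.6, 0.6) = 0.6
  ~q: Łukasiewicz ¬ gives 1 − 0.4 = 0.6
  (p | ~q) = max(0.3, 0.6) = 0.6
  ((p | ~q) & p) = min(0.6, 0.3) = 0.3
  ~((p | ~q) & p): Łukasiewicz ¬ gives 1 − 0.3 = 0.7
  ((~q & ((~q -> q) & ~q)) -> ~((p | ~q) & p)): min(1, 1 − 0.6 + 0.7) = 1
  (((~q & ((~q -> q) & ~q)) -> ~((p | ~q) & p)) | p) = max(1, 0.3) = 1
  Łukasiewicz value = 1
Difference: 1 − 1 = 0.00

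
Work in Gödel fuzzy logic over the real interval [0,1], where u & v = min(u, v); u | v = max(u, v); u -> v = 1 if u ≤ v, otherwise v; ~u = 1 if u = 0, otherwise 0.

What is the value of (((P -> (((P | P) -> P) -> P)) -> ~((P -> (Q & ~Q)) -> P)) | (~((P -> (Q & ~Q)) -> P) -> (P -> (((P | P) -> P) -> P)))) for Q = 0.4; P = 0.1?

(P | P) = max(0.1, 0.1) = 0.1
((P | P) -> P): 0.1 ≤ 0.1, so result = 1
(((P | P) -> P) -> P): 1 > 0.1, so result = 0.1
(P -> (((P | P) -> P) -> P)): 0.1 ≤ 0.1, so result = 1
~Q: Gödel ¬ of 0.4 = 0 (operand ≠ 0)
(Q & ~Q) = min(0.4, 0) = 0
(P -> (Q & ~Q)): 0.1 > 0, so result = 0
((P -> (Q & ~Q)) -> P): 0 ≤ 0.1, so result = 1
~((P -> (Q & ~Q)) -> P): Gödel ¬ of 1 = 0 (operand ≠ 0)
((P -> (((P | P) -> P) -> P)) -> ~((P -> (Q & ~Q)) -> P)): 1 > 0, so result = 0
~Q: Gödel ¬ of 0.4 = 0 (operand ≠ 0)
(Q & ~Q) = min(0.4, 0) = 0
(P -> (Q & ~Q)): 0.1 > 0, so result = 0
((P -> (Q & ~Q)) -> P): 0 ≤ 0.1, so result = 1
~((P -> (Q & ~Q)) -> P): Gödel ¬ of 1 = 0 (operand ≠ 0)
(P | P) = max(0.1, 0.1) = 0.1
((P | P) -> P): 0.1 ≤ 0.1, so result = 1
(((P | P) -> P) -> P): 1 > 0.1, so result = 0.1
(P -> (((P | P) -> P) -> P)): 0.1 ≤ 0.1, so result = 1
(~((P -> (Q & ~Q)) -> P) -> (P -> (((P | P) -> P) -> P))): 0 ≤ 1, so result = 1
(((P -> (((P | P) -> P) -> P)) -> ~((P -> (Q & ~Q)) -> P)) | (~((P -> (Q & ~Q)) -> P) -> (P -> (((P | P) -> P) -> P)))) = max(0, 1) = 1

1.00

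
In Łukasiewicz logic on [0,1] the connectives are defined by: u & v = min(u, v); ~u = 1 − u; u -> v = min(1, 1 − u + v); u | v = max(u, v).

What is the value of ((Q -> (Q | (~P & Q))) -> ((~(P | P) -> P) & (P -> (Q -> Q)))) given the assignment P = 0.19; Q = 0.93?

~P: Łukasiewicz ¬ gives 1 − 0.19 = 0.81
(~P & Q) = min(0.81, 0.93) = 0.81
(Q | (~P & Q)) = max(0.93, 0.81) = 0.93
(Q -> (Q | (~P & Q))): min(1, 1 − 0.93 + 0.93) = 1
(P | P) = max(0.19, 0.19) = 0.19
~(P | P): Łukasiewicz ¬ gives 1 − 0.19 = 0.81
(~(P | P) -> P): min(1, 1 − 0.81 + 0.19) = 0.38
(Q -> Q): min(1, 1 − 0.93 + 0.93) = 1
(P -> (Q -> Q)): min(1, 1 − 0.19 + 1) = 1
((~(P | P) -> P) & (P -> (Q -> Q))) = min(0.38, 1) = 0.38
((Q -> (Q | (~P & Q))) -> ((~(P | P) -> P) & (P -> (Q -> Q)))): min(1, 1 − 1 + 0.38) = 0.38

0.38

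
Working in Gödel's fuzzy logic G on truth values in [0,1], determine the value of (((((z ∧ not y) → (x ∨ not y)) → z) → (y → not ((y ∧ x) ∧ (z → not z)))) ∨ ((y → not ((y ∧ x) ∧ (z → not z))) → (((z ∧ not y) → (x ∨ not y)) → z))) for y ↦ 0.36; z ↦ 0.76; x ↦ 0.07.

1.00

not y: Gödel ¬ of 0.36 = 0 (operand ≠ 0)
(z ∧ not y) = min(0.76, 0) = 0
not y: Gödel ¬ of 0.36 = 0 (operand ≠ 0)
(x ∨ not y) = max(0.07, 0) = 0.07
((z ∧ not y) → (x ∨ not y)): 0 ≤ 0.07, so result = 1
(((z ∧ not y) → (x ∨ not y)) → z): 1 > 0.76, so result = 0.76
(y ∧ x) = min(0.36, 0.07) = 0.07
not z: Gödel ¬ of 0.76 = 0 (operand ≠ 0)
(z → not z): 0.76 > 0, so result = 0
((y ∧ x) ∧ (z → not z)) = min(0.07, 0) = 0
not ((y ∧ x) ∧ (z → not z)): Gödel ¬ of 0 = 1 (operand is 0)
(y → not ((y ∧ x) ∧ (z → not z))): 0.36 ≤ 1, so result = 1
((((z ∧ not y) → (x ∨ not y)) → z) → (y → not ((y ∧ x) ∧ (z → not z)))): 0.76 ≤ 1, so result = 1
(y ∧ x) = min(0.36, 0.07) = 0.07
not z: Gödel ¬ of 0.76 = 0 (operand ≠ 0)
(z → not z): 0.76 > 0, so result = 0
((y ∧ x) ∧ (z → not z)) = min(0.07, 0) = 0
not ((y ∧ x) ∧ (z → not z)): Gödel ¬ of 0 = 1 (operand is 0)
(y → not ((y ∧ x) ∧ (z → not z))): 0.36 ≤ 1, so result = 1
not y: Gödel ¬ of 0.36 = 0 (operand ≠ 0)
(z ∧ not y) = min(0.76, 0) = 0
not y: Gödel ¬ of 0.36 = 0 (operand ≠ 0)
(x ∨ not y) = max(0.07, 0) = 0.07
((z ∧ not y) → (x ∨ not y)): 0 ≤ 0.07, so result = 1
(((z ∧ not y) → (x ∨ not y)) → z): 1 > 0.76, so result = 0.76
((y → not ((y ∧ x) ∧ (z → not z))) → (((z ∧ not y) → (x ∨ not y)) → z)): 1 > 0.76, so result = 0.76
(((((z ∧ not y) → (x ∨ not y)) → z) → (y → not ((y ∧ x) ∧ (z → not z)))) ∨ ((y → not ((y ∧ x) ∧ (z → not z))) → (((z ∧ not y) → (x ∨ not y)) → z))) = max(1, 0.76) = 1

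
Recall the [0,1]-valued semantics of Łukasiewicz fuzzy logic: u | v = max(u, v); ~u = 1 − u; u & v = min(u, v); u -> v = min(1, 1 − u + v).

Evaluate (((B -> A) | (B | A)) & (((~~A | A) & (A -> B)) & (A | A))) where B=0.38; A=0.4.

(B -> A): min(1, 1 − 0.38 + 0.4) = 1
(B | A) = max(0.38, 0.4) = 0.4
((B -> A) | (B | A)) = max(1, 0.4) = 1
~A: Łukasiewicz ¬ gives 1 − 0.4 = 0.6
~~A: Łukasiewicz ¬ gives 1 − 0.6 = 0.4
(~~A | A) = max(0.4, 0.4) = 0.4
(A -> B): min(1, 1 − 0.4 + 0.38) = 0.98
((~~A | A) & (A -> B)) = min(0.4, 0.98) = 0.4
(A | A) = max(0.4, 0.4) = 0.4
(((~~A | A) & (A -> B)) & (A | A)) = min(0.4, 0.4) = 0.4
(((B -> A) | (B | A)) & (((~~A | A) & (A -> B)) & (A | A))) = min(1, 0.4) = 0.4

0.40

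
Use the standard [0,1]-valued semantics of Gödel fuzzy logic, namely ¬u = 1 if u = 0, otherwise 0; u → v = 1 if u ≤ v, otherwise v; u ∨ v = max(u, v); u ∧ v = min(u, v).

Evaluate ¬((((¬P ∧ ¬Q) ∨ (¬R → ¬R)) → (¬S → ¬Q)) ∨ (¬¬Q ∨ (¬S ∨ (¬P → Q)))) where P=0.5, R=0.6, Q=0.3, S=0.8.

0.00

¬P: Gödel ¬ of 0.5 = 0 (operand ≠ 0)
¬Q: Gödel ¬ of 0.3 = 0 (operand ≠ 0)
(¬P ∧ ¬Q) = min(0, 0) = 0
¬R: Gödel ¬ of 0.6 = 0 (operand ≠ 0)
¬R: Gödel ¬ of 0.6 = 0 (operand ≠ 0)
(¬R → ¬R): 0 ≤ 0, so result = 1
((¬P ∧ ¬Q) ∨ (¬R → ¬R)) = max(0, 1) = 1
¬S: Gödel ¬ of 0.8 = 0 (operand ≠ 0)
¬Q: Gödel ¬ of 0.3 = 0 (operand ≠ 0)
(¬S → ¬Q): 0 ≤ 0, so result = 1
(((¬P ∧ ¬Q) ∨ (¬R → ¬R)) → (¬S → ¬Q)): 1 ≤ 1, so result = 1
¬Q: Gödel ¬ of 0.3 = 0 (operand ≠ 0)
¬¬Q: Gödel ¬ of 0 = 1 (operand is 0)
¬S: Gödel ¬ of 0.8 = 0 (operand ≠ 0)
¬P: Gödel ¬ of 0.5 = 0 (operand ≠ 0)
(¬P → Q): 0 ≤ 0.3, so result = 1
(¬S ∨ (¬P → Q)) = max(0, 1) = 1
(¬¬Q ∨ (¬S ∨ (¬P → Q))) = max(1, 1) = 1
((((¬P ∧ ¬Q) ∨ (¬R → ¬R)) → (¬S → ¬Q)) ∨ (¬¬Q ∨ (¬S ∨ (¬P → Q)))) = max(1, 1) = 1
¬((((¬P ∧ ¬Q) ∨ (¬R → ¬R)) → (¬S → ¬Q)) ∨ (¬¬Q ∨ (¬S ∨ (¬P → Q)))): Gödel ¬ of 1 = 0 (operand ≠ 0)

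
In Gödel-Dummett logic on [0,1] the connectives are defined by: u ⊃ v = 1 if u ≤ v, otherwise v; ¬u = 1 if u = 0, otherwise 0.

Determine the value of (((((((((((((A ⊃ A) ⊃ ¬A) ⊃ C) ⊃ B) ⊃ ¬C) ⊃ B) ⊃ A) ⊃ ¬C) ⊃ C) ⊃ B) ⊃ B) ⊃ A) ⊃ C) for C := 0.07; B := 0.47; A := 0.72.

(A ⊃ A): 0.72 ≤ 0.72, so result = 1
¬A: Gödel ¬ of 0.72 = 0 (operand ≠ 0)
((A ⊃ A) ⊃ ¬A): 1 > 0, so result = 0
(((A ⊃ A) ⊃ ¬A) ⊃ C): 0 ≤ 0.07, so result = 1
((((A ⊃ A) ⊃ ¬A) ⊃ C) ⊃ B): 1 > 0.47, so result = 0.47
¬C: Gödel ¬ of 0.07 = 0 (operand ≠ 0)
(((((A ⊃ A) ⊃ ¬A) ⊃ C) ⊃ B) ⊃ ¬C): 0.47 > 0, so result = 0
((((((A ⊃ A) ⊃ ¬A) ⊃ C) ⊃ B) ⊃ ¬C) ⊃ B): 0 ≤ 0.47, so result = 1
(((((((A ⊃ A) ⊃ ¬A) ⊃ C) ⊃ B) ⊃ ¬C) ⊃ B) ⊃ A): 1 > 0.72, so result = 0.72
¬C: Gödel ¬ of 0.07 = 0 (operand ≠ 0)
((((((((A ⊃ A) ⊃ ¬A) ⊃ C) ⊃ B) ⊃ ¬C) ⊃ B) ⊃ A) ⊃ ¬C): 0.72 > 0, so result = 0
(((((((((A ⊃ A) ⊃ ¬A) ⊃ C) ⊃ B) ⊃ ¬C) ⊃ B) ⊃ A) ⊃ ¬C) ⊃ C): 0 ≤ 0.07, so result = 1
((((((((((A ⊃ A) ⊃ ¬A) ⊃ C) ⊃ B) ⊃ ¬C) ⊃ B) ⊃ A) ⊃ ¬C) ⊃ C) ⊃ B): 1 > 0.47, so result = 0.47
(((((((((((A ⊃ A) ⊃ ¬A) ⊃ C) ⊃ B) ⊃ ¬C) ⊃ B) ⊃ A) ⊃ ¬C) ⊃ C) ⊃ B) ⊃ B): 0.47 ≤ 0.47, so result = 1
((((((((((((A ⊃ A) ⊃ ¬A) ⊃ C) ⊃ B) ⊃ ¬C) ⊃ B) ⊃ A) ⊃ ¬C) ⊃ C) ⊃ B) ⊃ B) ⊃ A): 1 > 0.72, so result = 0.72
(((((((((((((A ⊃ A) ⊃ ¬A) ⊃ C) ⊃ B) ⊃ ¬C) ⊃ B) ⊃ A) ⊃ ¬C) ⊃ C) ⊃ B) ⊃ B) ⊃ A) ⊃ C): 0.72 > 0.07, so result = 0.07

0.07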